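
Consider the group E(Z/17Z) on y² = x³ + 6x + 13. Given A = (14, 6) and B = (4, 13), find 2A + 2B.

(2, 4)

First 2A:
Repeated addition: build up to 2A.
2A: tangent at (14, 6): λ = (3·14² + 6)/(2·6) ≡ 16/12. 12⁻¹ ≡ 10 (mod 17) since 12·10 = 120 ≡ 1, so λ ≡ 16·10 ≡ 7.
  x = λ² - 14 - 14 = 49 - 28 ≡ 4; y = λ·(14 - 4) - 6 ≡ 13. → (4, 13)
2A = (4, 13).
Next 2B:
Repeated addition: build up to 2B.
2B: tangent at (4, 13): λ = (3·4² + 6)/(2·13) ≡ 3/9. 9⁻¹ ≡ 2 (mod 17) since 9·2 = 18 ≡ 1, so λ ≡ 3·2 ≡ 6.
  x = λ² - 4 - 4 = 36 - 8 ≡ 11; y = λ·(4 - 11) - 13 ≡ 13. → (11, 13)
2B = (11, 13).
Finally 2A + 2B:
(4, 13) + (11, 13). λ = (13 - 13)/(11 - 4) ≡ 0/7 mod 17. 7⁻¹ ≡ 5 (mod 17), so λ ≡ 0.
  x = λ² - 4 - 11 = 0 - 15 ≡ 2; y = λ·(4 - 2) - 13 ≡ 4. → (2, 4)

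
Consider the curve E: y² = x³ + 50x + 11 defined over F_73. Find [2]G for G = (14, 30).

(48, 27)

tangent at (14, 30): λ = (3·14² + 50)/(2·30) ≡ 54/60. 60⁻¹ ≡ 28 (mod 73), so λ ≡ 54·28 ≡ 52.
  x = λ² - 14 - 14 = 2704 - 28 ≡ 48; y = λ·(14 - 48) - 30 ≡ 27. → (48, 27)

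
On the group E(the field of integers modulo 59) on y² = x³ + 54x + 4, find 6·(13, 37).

Write G = (13, 37).
Double-and-add on 6 = (110)₂. Start with G = (13, 37) for the leading 1-bit.
double: tangent at (13, 37): λ = (3·13² + 54)/(2·37) ≡ 30/15. 15⁻¹ ≡ 4 (mod 59), so λ ≡ 30·4 ≡ 2.
  x = λ² - 13 - 13 = 4 - 26 ≡ 37; y = λ·(13 - 37) - 37 ≡ 33. → (37, 33)
add G: (37, 33) + (13, 37). λ = (37 - 33)/(13 - 37) ≡ 4/35 mod 59. 35⁻¹ ≡ 27 (mod 59), so λ ≡ 49.
  x = λ² - 37 - 13 = 2401 - 50 ≡ 50; y = λ·(37 - 50) - 33 ≡ 38. → (50, 38)
double: tangent at (50, 38): λ = (3·50² + 54)/(2·38) ≡ 2/17. 17⁻¹ ≡ 7 (mod 59), so λ ≡ 2·7 ≡ 14.
  x = λ² - 50 - 50 = 196 - 100 ≡ 37; y = λ·(50 - 37) - 38 ≡ 26. → (37, 26)

(37, 26)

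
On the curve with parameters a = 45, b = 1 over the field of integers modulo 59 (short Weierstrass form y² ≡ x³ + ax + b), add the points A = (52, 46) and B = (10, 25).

(12, 33)

(52, 46) + (10, 25). λ = (25 - 46)/(10 - 52) ≡ 38/17 mod 59. 17⁻¹ ≡ 7 (mod 59), so λ ≡ 30.
  x = λ² - 52 - 10 = 900 - 62 ≡ 12; y = λ·(52 - 12) - 46 ≡ 33. → (12, 33)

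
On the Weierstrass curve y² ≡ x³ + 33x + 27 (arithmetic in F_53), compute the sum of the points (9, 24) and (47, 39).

(9, 24) + (47, 39). λ = (39 - 24)/(47 - 9) ≡ 15/38 mod 53. 38⁻¹ ≡ 7 (mod 53), so λ ≡ 52.
  x = λ² - 9 - 47 = 2704 - 56 ≡ 51; y = λ·(9 - 51) - 24 ≡ 18. → (51, 18)

(51, 18)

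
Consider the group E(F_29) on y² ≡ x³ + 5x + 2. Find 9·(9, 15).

(11, 5)

Write P = (9, 15).
Double-and-add on 9 = (1001)₂. Start with P = (9, 15) for the leading 1-bit.
double: tangent at (9, 15): λ = (3·9² + 5)/(2·15) ≡ 16/1. 1⁻¹ ≡ 1 (mod 29), so λ ≡ 16·1 ≡ 16.
  x = λ² - 9 - 9 = 256 - 18 ≡ 6; y = λ·(9 - 6) - 15 ≡ 4. → (6, 4)
double: tangent at (6, 4): λ = (3·6² + 5)/(2·4) ≡ 26/8. 8⁻¹ ≡ 11 (mod 29) since 8·11 = 88 ≡ 1, so λ ≡ 26·11 ≡ 25.
  x = λ² - 6 - 6 = 625 - 12 ≡ 4; y = λ·(6 - 4) - 4 ≡ 17. → (4, 17)
double: tangent at (4, 17): λ = (3·4² + 5)/(2·17) ≡ 24/5. 5⁻¹ ≡ 6 (mod 29), so λ ≡ 24·6 ≡ 28.
  x = λ² - 4 - 4 = 784 - 8 ≡ 22; y = λ·(4 - 22) - 17 ≡ 1. → (22, 1)
add P: (22, 1) + (9, 15). λ = (15 - 1)/(9 - 22) ≡ 14/16 mod 29. 16⁻¹ ≡ 20 (mod 29) since 16·20 = 320 ≡ 1, so λ ≡ 19.
  x = λ² - 22 - 9 = 361 - 31 ≡ 11; y = λ·(22 - 11) - 1 ≡ 5. → (11, 5)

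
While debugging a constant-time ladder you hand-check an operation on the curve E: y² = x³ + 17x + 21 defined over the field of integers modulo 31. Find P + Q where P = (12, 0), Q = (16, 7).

(12, 0) + (16, 7). λ = (7 - 0)/(16 - 12) ≡ 7/4 mod 31. 4⁻¹ ≡ 8 (mod 31), so λ ≡ 25.
  x = λ² - 12 - 16 = 625 - 28 ≡ 8; y = λ·(12 - 8) - 0 ≡ 7. → (8, 7)

(8, 7)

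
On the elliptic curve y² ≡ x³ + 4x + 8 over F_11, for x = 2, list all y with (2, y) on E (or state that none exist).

none

x³ + 4x + 8 = 24 ≡ 2 (mod 11).
2 is a non-residue mod 11; no y exists.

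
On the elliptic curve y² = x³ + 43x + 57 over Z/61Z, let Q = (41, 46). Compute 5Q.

Double-and-add on 5 = (101)₂. Start with Q = (41, 46) for the leading 1-bit.
double: tangent at (41, 46): λ = (3·41² + 43)/(2·46) ≡ 23/31. 31⁻¹ ≡ 2 (mod 61), so λ ≡ 23·2 ≡ 46.
  x = λ² - 41 - 41 = 2116 - 82 ≡ 21; y = λ·(41 - 21) - 46 ≡ 20. → (21, 20)
double: tangent at (21, 20): λ = (3·21² + 43)/(2·20) ≡ 24/40. 40⁻¹ ≡ 29 (mod 61), so λ ≡ 24·29 ≡ 25.
  x = λ² - 21 - 21 = 625 - 42 ≡ 34; y = λ·(21 - 34) - 20 ≡ 21. → (34, 21)
add Q: (34, 21) + (41, 46). λ = (46 - 21)/(41 - 34) ≡ 25/7 mod 61. 7⁻¹ ≡ 35 (mod 61) since 7·35 = 245 ≡ 1, so λ ≡ 21.
  x = λ² - 34 - 41 = 441 - 75 ≡ 0; y = λ·(34 - 0) - 21 ≡ 22. → (0, 22)

(0, 22)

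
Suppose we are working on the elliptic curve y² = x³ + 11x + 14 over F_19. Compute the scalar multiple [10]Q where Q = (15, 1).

(5, 17)

Repeated addition: build up to 10Q.
2Q: tangent at (15, 1): λ = (3·15² + 11)/(2·1) ≡ 2/2. 2⁻¹ ≡ 10 (mod 19), so λ ≡ 2·10 ≡ 1.
  x = λ² - 15 - 15 = 1 - 30 ≡ 9; y = λ·(15 - 9) - 1 ≡ 5. → (9, 5)
3Q: (9, 5) + (15, 1). λ = (1 - 5)/(15 - 9) ≡ 15/6 mod 19. 6⁻¹ ≡ 16 (mod 19), so λ ≡ 12.
  x = λ² - 9 - 15 = 144 - 24 ≡ 6; y = λ·(9 - 6) - 5 ≡ 12. → (6, 12)
4Q: (6, 12) + (15, 1). λ = (1 - 12)/(15 - 6) ≡ 8/9 mod 19. 9⁻¹ ≡ 17 (mod 19), so λ ≡ 3.
  x = λ² - 6 - 15 = 9 - 21 ≡ 7; y = λ·(6 - 7) - 12 ≡ 4. → (7, 4)
5Q: (7, 4) + (15, 1). λ = (1 - 4)/(15 - 7) ≡ 16/8 mod 19. 8⁻¹ ≡ 12 (mod 19) since 8·12 = 96 ≡ 1, so λ ≡ 2.
  x = λ² - 7 - 15 = 4 - 22 ≡ 1; y = λ·(7 - 1) - 4 ≡ 8. → (1, 8)
6Q: (1, 8) + (15, 1). λ = (1 - 8)/(15 - 1) ≡ 12/14 mod 19. 14⁻¹ ≡ 15 (mod 19), so λ ≡ 9.
  x = λ² - 1 - 15 = 81 - 16 ≡ 8; y = λ·(1 - 8) - 8 ≡ 5. → (8, 5)
7Q: (8, 5) + (15, 1). λ = (1 - 5)/(15 - 8) ≡ 15/7 mod 19. 7⁻¹ ≡ 11 (mod 19), so λ ≡ 13.
  x = λ² - 8 - 15 = 169 - 23 ≡ 13; y = λ·(8 - 13) - 5 ≡ 6. → (13, 6)
8Q: (13, 6) + (15, 1). λ = (1 - 6)/(15 - 13) ≡ 14/2 mod 19. 2⁻¹ ≡ 10 (mod 19) since 2·10 = 20 ≡ 1, so λ ≡ 7.
  x = λ² - 13 - 15 = 49 - 28 ≡ 2; y = λ·(13 - 2) - 6 ≡ 14. → (2, 14)
9Q: (2, 14) + (15, 1). λ = (1 - 14)/(15 - 2) ≡ 6/13 mod 19. 13⁻¹ ≡ 3 (mod 19) since 13·3 = 39 ≡ 1, so λ ≡ 18.
  x = λ² - 2 - 15 = 324 - 17 ≡ 3; y = λ·(2 - 3) - 14 ≡ 6. → (3, 6)
10Q: (3, 6) + (15, 1). λ = (1 - 6)/(15 - 3) ≡ 14/12 mod 19. 12⁻¹ ≡ 8 (mod 19), so λ ≡ 17.
  x = λ² - 3 - 15 = 289 - 18 ≡ 5; y = λ·(3 - 5) - 6 ≡ 17. → (5, 17)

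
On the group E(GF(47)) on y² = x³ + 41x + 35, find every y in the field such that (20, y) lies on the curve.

x³ + 41x + 35 = 8855 ≡ 19 (mod 47).
19 is a non-residue mod 47; no y exists.

none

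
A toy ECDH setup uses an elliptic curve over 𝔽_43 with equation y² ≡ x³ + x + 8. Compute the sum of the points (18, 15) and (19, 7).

(18, 15) + (19, 7). λ = (7 - 15)/(19 - 18) ≡ 35/1 mod 43. 1⁻¹ ≡ 1 (mod 43) since 1·1 = 1 ≡ 1, so λ ≡ 35.
  x = λ² - 18 - 19 = 1225 - 37 ≡ 27; y = λ·(18 - 27) - 15 ≡ 14. → (27, 14)

(27, 14)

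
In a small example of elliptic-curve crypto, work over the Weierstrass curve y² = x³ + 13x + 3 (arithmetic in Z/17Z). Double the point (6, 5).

(3, 16)

tangent at (6, 5): λ = (3·6² + 13)/(2·5) ≡ 2/10. 10⁻¹ ≡ 12 (mod 17) since 10·12 = 120 ≡ 1, so λ ≡ 2·12 ≡ 7.
  x = λ² - 6 - 6 = 49 - 12 ≡ 3; y = λ·(6 - 3) - 5 ≡ 16. → (3, 16)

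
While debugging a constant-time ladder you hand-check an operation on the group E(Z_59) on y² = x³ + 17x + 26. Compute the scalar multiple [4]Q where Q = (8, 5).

Repeated addition: build up to 4Q.
2Q: tangent at (8, 5): λ = (3·8² + 17)/(2·5) ≡ 32/10. 10⁻¹ ≡ 6 (mod 59) since 10·6 = 60 ≡ 1, so λ ≡ 32·6 ≡ 15.
  x = λ² - 8 - 8 = 225 - 16 ≡ 32; y = λ·(8 - 32) - 5 ≡ 48. → (32, 48)
3Q: (32, 48) + (8, 5). λ = (5 - 48)/(8 - 32) ≡ 16/35 mod 59. 35⁻¹ ≡ 27 (mod 59), so λ ≡ 19.
  x = λ² - 32 - 8 = 361 - 40 ≡ 26; y = λ·(32 - 26) - 48 ≡ 7. → (26, 7)
4Q: (26, 7) + (8, 5). λ = (5 - 7)/(8 - 26) ≡ 57/41 mod 59. 41⁻¹ ≡ 36 (mod 59), so λ ≡ 46.
  x = λ² - 26 - 8 = 2116 - 34 ≡ 17; y = λ·(26 - 17) - 7 ≡ 53. → (17, 53)

(17, 53)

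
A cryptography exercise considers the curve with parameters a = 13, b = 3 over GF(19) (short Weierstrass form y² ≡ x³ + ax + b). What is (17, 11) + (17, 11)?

(8, 7)

tangent at (17, 11): λ = (3·17² + 13)/(2·11) ≡ 6/3. 3⁻¹ ≡ 13 (mod 19) since 3·13 = 39 ≡ 1, so λ ≡ 6·13 ≡ 2.
  x = λ² - 17 - 17 = 4 - 34 ≡ 8; y = λ·(17 - 8) - 11 ≡ 7. → (8, 7)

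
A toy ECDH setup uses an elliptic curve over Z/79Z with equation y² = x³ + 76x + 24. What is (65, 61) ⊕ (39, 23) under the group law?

(15, 6)

(65, 61) + (39, 23). λ = (23 - 61)/(39 - 65) ≡ 41/53 mod 79. 53⁻¹ ≡ 3 (mod 79), so λ ≡ 44.
  x = λ² - 65 - 39 = 1936 - 104 ≡ 15; y = λ·(65 - 15) - 61 ≡ 6. → (15, 6)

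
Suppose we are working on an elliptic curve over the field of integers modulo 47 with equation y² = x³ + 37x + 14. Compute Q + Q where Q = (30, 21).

(5, 18)

tangent at (30, 21): λ = (3·30² + 37)/(2·21) ≡ 11/42. 42⁻¹ ≡ 28 (mod 47), so λ ≡ 11·28 ≡ 26.
  x = λ² - 30 - 30 = 676 - 60 ≡ 5; y = λ·(30 - 5) - 21 ≡ 18. → (5, 18)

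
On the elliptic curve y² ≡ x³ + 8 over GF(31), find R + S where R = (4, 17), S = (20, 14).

(12, 0)

(4, 17) + (20, 14). λ = (14 - 17)/(20 - 4) ≡ 28/16 mod 31. 16⁻¹ ≡ 2 (mod 31) since 16·2 = 32 ≡ 1, so λ ≡ 25.
  x = λ² - 4 - 20 = 625 - 24 ≡ 12; y = λ·(4 - 12) - 17 ≡ 0. → (12, 0)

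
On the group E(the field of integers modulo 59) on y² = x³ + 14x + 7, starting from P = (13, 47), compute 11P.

(43, 17)

Double-and-add on 11 = (1011)₂. Start with P = (13, 47) for the leading 1-bit.
double: tangent at (13, 47): λ = (3·13² + 14)/(2·47) ≡ 49/35. 35⁻¹ ≡ 27 (mod 59) since 35·27 = 945 ≡ 1, so λ ≡ 49·27 ≡ 25.
  x = λ² - 13 - 13 = 625 - 26 ≡ 9; y = λ·(13 - 9) - 47 ≡ 53. → (9, 53)
double: tangent at (9, 53): λ = (3·9² + 14)/(2·53) ≡ 21/47. 47⁻¹ ≡ 54 (mod 59) since 47·54 = 2538 ≡ 1, so λ ≡ 21·54 ≡ 13.
  x = λ² - 9 - 9 = 169 - 18 ≡ 33; y = λ·(9 - 33) - 53 ≡ 48. → (33, 48)
add P: (33, 48) + (13, 47). λ = (47 - 48)/(13 - 33) ≡ 58/39 mod 59. 39⁻¹ ≡ 56 (mod 59), so λ ≡ 3.
  x = λ² - 33 - 13 = 9 - 46 ≡ 22; y = λ·(33 - 22) - 48 ≡ 44. → (22, 44)
double: tangent at (22, 44): λ = (3·22² + 14)/(2·44) ≡ 50/29. 29⁻¹ ≡ 57 (mod 59), so λ ≡ 50·57 ≡ 18.
  x = λ² - 22 - 22 = 324 - 44 ≡ 44; y = λ·(22 - 44) - 44 ≡ 32. → (44, 32)
add P: (44, 32) + (13, 47). λ = (47 - 32)/(13 - 44) ≡ 15/28 mod 59. 28⁻¹ ≡ 19 (mod 59), so λ ≡ 49.
  x = λ² - 44 - 13 = 2401 - 57 ≡ 43; y = λ·(44 - 43) - 32 ≡ 17. → (43, 17)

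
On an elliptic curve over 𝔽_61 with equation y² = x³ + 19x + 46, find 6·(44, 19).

(7, 41)

Write Q = (44, 19).
Double-and-add on 6 = (110)₂. Start with Q = (44, 19) for the leading 1-bit.
double: tangent at (44, 19): λ = (3·44² + 19)/(2·19) ≡ 32/38. 38⁻¹ ≡ 53 (mod 61), so λ ≡ 32·53 ≡ 49.
  x = λ² - 44 - 44 = 2401 - 88 ≡ 56; y = λ·(44 - 56) - 19 ≡ 3. → (56, 3)
add Q: (56, 3) + (44, 19). λ = (19 - 3)/(44 - 56) ≡ 16/49 mod 61. 49⁻¹ ≡ 5 (mod 61) since 49·5 = 245 ≡ 1, so λ ≡ 19.
  x = λ² - 56 - 44 = 361 - 100 ≡ 17; y = λ·(56 - 17) - 3 ≡ 6. → (17, 6)
double: tangent at (17, 6): λ = (3·17² + 19)/(2·6) ≡ 32/12. 12⁻¹ ≡ 56 (mod 61) since 12·56 = 672 ≡ 1, so λ ≡ 32·56 ≡ 23.
  x = λ² - 17 - 17 = 529 - 34 ≡ 7; y = λ·(17 - 7) - 6 ≡ 41. → (7, 41)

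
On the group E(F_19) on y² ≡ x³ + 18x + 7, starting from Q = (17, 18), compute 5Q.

(13, 5)

Double-and-add on 5 = (101)₂. Start with Q = (17, 18) for the leading 1-bit.
double: tangent at (17, 18): λ = (3·17² + 18)/(2·18) ≡ 11/17. 17⁻¹ ≡ 9 (mod 19) since 17·9 = 153 ≡ 1, so λ ≡ 11·9 ≡ 4.
  x = λ² - 17 - 17 = 16 - 34 ≡ 1; y = λ·(17 - 1) - 18 ≡ 8. → (1, 8)
double: tangent at (1, 8): λ = (3·1² + 18)/(2·8) ≡ 2/16. 16⁻¹ ≡ 6 (mod 19), so λ ≡ 2·6 ≡ 12.
  x = λ² - 1 - 1 = 144 - 2 ≡ 9; y = λ·(1 - 9) - 8 ≡ 10. → (9, 10)
add Q: (9, 10) + (17, 18). λ = (18 - 10)/(17 - 9) ≡ 8/8 mod 19. 8⁻¹ ≡ 12 (mod 19), so λ ≡ 1.
  x = λ² - 9 - 17 = 1 - 26 ≡ 13; y = λ·(9 - 13) - 10 ≡ 5. → (13, 5)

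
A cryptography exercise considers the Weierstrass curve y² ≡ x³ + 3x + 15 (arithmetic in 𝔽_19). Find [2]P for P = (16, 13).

(17, 18)

tangent at (16, 13): λ = (3·16² + 3)/(2·13) ≡ 11/7. 7⁻¹ ≡ 11 (mod 19), so λ ≡ 11·11 ≡ 7.
  x = λ² - 16 - 16 = 49 - 32 ≡ 17; y = λ·(16 - 17) - 13 ≡ 18. → (17, 18)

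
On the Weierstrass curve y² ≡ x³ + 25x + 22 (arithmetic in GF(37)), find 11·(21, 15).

(1, 14)

Write G = (21, 15).
Repeated addition: build up to 11G.
2G: tangent at (21, 15): λ = (3·21² + 25)/(2·15) ≡ 16/30. 30⁻¹ ≡ 21 (mod 37), so λ ≡ 16·21 ≡ 3.
  x = λ² - 21 - 21 = 9 - 42 ≡ 4; y = λ·(21 - 4) - 15 ≡ 36. → (4, 36)
3G: (4, 36) + (21, 15). λ = (15 - 36)/(21 - 4) ≡ 16/17 mod 37. 17⁻¹ ≡ 24 (mod 37) since 17·24 = 408 ≡ 1, so λ ≡ 14.
  x = λ² - 4 - 21 = 196 - 25 ≡ 23; y = λ·(4 - 23) - 36 ≡ 31. → (23, 31)
4G: (23, 31) + (21, 15). λ = (15 - 31)/(21 - 23) ≡ 21/35 mod 37. 35⁻¹ ≡ 18 (mod 37), so λ ≡ 8.
  x = λ² - 23 - 21 = 64 - 44 ≡ 20; y = λ·(23 - 20) - 31 ≡ 30. → (20, 30)
5G: (20, 30) + (21, 15). λ = (15 - 30)/(21 - 20) ≡ 22/1 mod 37. 1⁻¹ ≡ 1 (mod 37), so λ ≡ 22.
  x = λ² - 20 - 21 = 484 - 41 ≡ 36; y = λ·(20 - 36) - 30 ≡ 25. → (36, 25)
6G: (36, 25) + (21, 15). λ = (15 - 25)/(21 - 36) ≡ 27/22 mod 37. 22⁻¹ ≡ 32 (mod 37), so λ ≡ 13.
  x = λ² - 36 - 21 = 169 - 57 ≡ 1; y = λ·(36 - 1) - 25 ≡ 23. → (1, 23)
7G: (1, 23) + (21, 15). λ = (15 - 23)/(21 - 1) ≡ 29/20 mod 37. 20⁻¹ ≡ 13 (mod 37), so λ ≡ 7.
  x = λ² - 1 - 21 = 49 - 22 ≡ 27; y = λ·(1 - 27) - 23 ≡ 17. → (27, 17)
8G: (27, 17) + (21, 15). λ = (15 - 17)/(21 - 27) ≡ 35/31 mod 37. 31⁻¹ ≡ 6 (mod 37) since 31·6 = 186 ≡ 1, so λ ≡ 25.
  x = λ² - 27 - 21 = 625 - 48 ≡ 22; y = λ·(27 - 22) - 17 ≡ 34. → (22, 34)
9G: (22, 34) + (21, 15). λ = (15 - 34)/(21 - 22) ≡ 18/36 mod 37. 36⁻¹ ≡ 36 (mod 37), so λ ≡ 19.
  x = λ² - 22 - 21 = 361 - 43 ≡ 22; y = λ·(22 - 22) - 34 ≡ 3. → (22, 3)
10G: (22, 3) + (21, 15). λ = (15 - 3)/(21 - 22) ≡ 12/36 mod 37. 36⁻¹ ≡ 36 (mod 37), so λ ≡ 25.
  x = λ² - 22 - 21 = 625 - 43 ≡ 27; y = λ·(22 - 27) - 3 ≡ 20. → (27, 20)
11G: (27, 20) + (21, 15). λ = (15 - 20)/(21 - 27) ≡ 32/31 mod 37. 31⁻¹ ≡ 6 (mod 37) since 31·6 = 186 ≡ 1, so λ ≡ 7.
  x = λ² - 27 - 21 = 49 - 48 ≡ 1; y = λ·(27 - 1) - 20 ≡ 14. → (1, 14)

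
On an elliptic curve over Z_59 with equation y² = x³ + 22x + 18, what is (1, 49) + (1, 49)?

(18, 46)

tangent at (1, 49): λ = (3·1² + 22)/(2·49) ≡ 25/39. 39⁻¹ ≡ 56 (mod 59), so λ ≡ 25·56 ≡ 43.
  x = λ² - 1 - 1 = 1849 - 2 ≡ 18; y = λ·(1 - 18) - 49 ≡ 46. → (18, 46)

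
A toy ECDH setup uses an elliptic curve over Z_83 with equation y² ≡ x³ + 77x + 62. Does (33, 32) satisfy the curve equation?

y² = 32² ≡ 28; x³ + 77x + 62 = 38540 ≡ 28 (mod 83). 28 = 28.

yes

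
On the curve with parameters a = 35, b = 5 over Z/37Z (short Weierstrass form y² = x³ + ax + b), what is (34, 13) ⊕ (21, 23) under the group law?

(34, 13) + (21, 23). λ = (23 - 13)/(21 - 34) ≡ 10/24 mod 37. 24⁻¹ ≡ 17 (mod 37) since 24·17 = 408 ≡ 1, so λ ≡ 22.
  x = λ² - 34 - 21 = 484 - 55 ≡ 22; y = λ·(34 - 22) - 13 ≡ 29. → (22, 29)

(22, 29)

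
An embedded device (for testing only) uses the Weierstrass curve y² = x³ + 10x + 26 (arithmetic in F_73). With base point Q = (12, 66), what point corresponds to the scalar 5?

(33, 31)

Repeated addition: build up to 5Q.
2Q: tangent at (12, 66): λ = (3·12² + 10)/(2·66) ≡ 4/59. 59⁻¹ ≡ 26 (mod 73), so λ ≡ 4·26 ≡ 31.
  x = λ² - 12 - 12 = 961 - 24 ≡ 61; y = λ·(12 - 61) - 66 ≡ 21. → (61, 21)
3Q: (61, 21) + (12, 66). λ = (66 - 21)/(12 - 61) ≡ 45/24 mod 73. 24⁻¹ ≡ 70 (mod 73) since 24·70 = 1680 ≡ 1, so λ ≡ 11.
  x = λ² - 61 - 12 = 121 - 73 ≡ 48; y = λ·(61 - 48) - 21 ≡ 49. → (48, 49)
4Q: (48, 49) + (12, 66). λ = (66 - 49)/(12 - 48) ≡ 17/37 mod 73. 37⁻¹ ≡ 2 (mod 73), so λ ≡ 34.
  x = λ² - 48 - 12 = 1156 - 60 ≡ 1; y = λ·(48 - 1) - 49 ≡ 16. → (1, 16)
5Q: (1, 16) + (12, 66). λ = (66 - 16)/(12 - 1) ≡ 50/11 mod 73. 11⁻¹ ≡ 20 (mod 73) since 11·20 = 220 ≡ 1, so λ ≡ 51.
  x = λ² - 1 - 12 = 2601 - 13 ≡ 33; y = λ·(1 - 33) - 16 ≡ 31. → (33, 31)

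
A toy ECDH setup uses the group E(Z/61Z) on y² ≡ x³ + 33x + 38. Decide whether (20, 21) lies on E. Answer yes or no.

no

y² = 21² ≡ 14; x³ + 33x + 38 = 8698 ≡ 36 (mod 61). 14 ≠ 36.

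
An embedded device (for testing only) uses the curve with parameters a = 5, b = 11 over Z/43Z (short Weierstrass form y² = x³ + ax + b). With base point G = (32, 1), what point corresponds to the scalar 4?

Double-and-add on 4 = (100)₂. Start with G = (32, 1) for the leading 1-bit.
double: tangent at (32, 1): λ = (3·32² + 5)/(2·1) ≡ 24/2. 2⁻¹ ≡ 22 (mod 43), so λ ≡ 24·22 ≡ 12.
  x = λ² - 32 - 32 = 144 - 64 ≡ 37; y = λ·(32 - 37) - 1 ≡ 25. → (37, 25)
double: tangent at (37, 25): λ = (3·37² + 5)/(2·25) ≡ 27/7. 7⁻¹ ≡ 37 (mod 43), so λ ≡ 27·37 ≡ 10.
  x = λ² - 37 - 37 = 100 - 74 ≡ 26; y = λ·(37 - 26) - 25 ≡ 42. → (26, 42)

(26, 42)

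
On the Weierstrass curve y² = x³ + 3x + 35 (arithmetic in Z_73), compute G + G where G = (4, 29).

(24, 39)

tangent at (4, 29): λ = (3·4² + 3)/(2·29) ≡ 51/58. 58⁻¹ ≡ 34 (mod 73) since 58·34 = 1972 ≡ 1, so λ ≡ 51·34 ≡ 55.
  x = λ² - 4 - 4 = 3025 - 8 ≡ 24; y = λ·(4 - 24) - 29 ≡ 39. → (24, 39)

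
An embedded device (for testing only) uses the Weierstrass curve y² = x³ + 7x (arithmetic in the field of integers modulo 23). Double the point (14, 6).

tangent at (14, 6): λ = (3·14² + 7)/(2·6) ≡ 20/12. 12⁻¹ ≡ 2 (mod 23) since 12·2 = 24 ≡ 1, so λ ≡ 20·2 ≡ 17.
  x = λ² - 14 - 14 = 289 - 28 ≡ 8; y = λ·(14 - 8) - 6 ≡ 4. → (8, 4)

(8, 4)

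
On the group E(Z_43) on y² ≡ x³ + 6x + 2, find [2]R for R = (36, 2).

tangent at (36, 2): λ = (3·36² + 6)/(2·2) ≡ 24/4. 4⁻¹ ≡ 11 (mod 43) since 4·11 = 44 ≡ 1, so λ ≡ 24·11 ≡ 6.
  x = λ² - 36 - 36 = 36 - 72 ≡ 7; y = λ·(36 - 7) - 2 ≡ 0. → (7, 0)

(7, 0)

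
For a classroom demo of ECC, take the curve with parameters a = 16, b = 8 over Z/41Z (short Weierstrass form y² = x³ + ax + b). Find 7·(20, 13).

Write P = (20, 13).
Repeated addition: build up to 7P.
2P: tangent at (20, 13): λ = (3·20² + 16)/(2·13) ≡ 27/26. 26⁻¹ ≡ 30 (mod 41), so λ ≡ 27·30 ≡ 31.
  x = λ² - 20 - 20 = 961 - 40 ≡ 19; y = λ·(20 - 19) - 13 ≡ 18. → (19, 18)
3P: (19, 18) + (20, 13). λ = (13 - 18)/(20 - 19) ≡ 36/1 mod 41. 1⁻¹ ≡ 1 (mod 41), so λ ≡ 36.
  x = λ² - 19 - 20 = 1296 - 39 ≡ 27; y = λ·(19 - 27) - 18 ≡ 22. → (27, 22)
4P: (27, 22) + (20, 13). λ = (13 - 22)/(20 - 27) ≡ 32/34 mod 41. 34⁻¹ ≡ 35 (mod 41), so λ ≡ 13.
  x = λ² - 27 - 20 = 169 - 47 ≡ 40; y = λ·(27 - 40) - 22 ≡ 14. → (40, 14)
5P: (40, 14) + (20, 13). λ = (13 - 14)/(20 - 40) ≡ 40/21 mod 41. 21⁻¹ ≡ 2 (mod 41) since 21·2 = 42 ≡ 1, so λ ≡ 39.
  x = λ² - 40 - 20 = 1521 - 60 ≡ 26; y = λ·(40 - 26) - 14 ≡ 40. → (26, 40)
6P: (26, 40) + (20, 13). λ = (13 - 40)/(20 - 26) ≡ 14/35 mod 41. 35⁻¹ ≡ 34 (mod 41) since 35·34 = 1190 ≡ 1, so λ ≡ 25.
  x = λ² - 26 - 20 = 625 - 46 ≡ 5; y = λ·(26 - 5) - 40 ≡ 34. → (5, 34)
7P: (5, 34) + (20, 13). λ = (13 - 34)/(20 - 5) ≡ 20/15 mod 41. 15⁻¹ ≡ 11 (mod 41), so λ ≡ 15.
  x = λ² - 5 - 20 = 225 - 25 ≡ 36; y = λ·(5 - 36) - 34 ≡ 34. → (36, 34)

(36, 34)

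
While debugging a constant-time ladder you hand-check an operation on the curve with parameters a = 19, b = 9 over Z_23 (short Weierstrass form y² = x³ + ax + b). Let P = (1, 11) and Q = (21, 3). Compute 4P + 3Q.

(0, 3)

First 4P:
Repeated addition: build up to 4P.
2P: tangent at (1, 11): λ = (3·1² + 19)/(2·11) ≡ 22/22. 22⁻¹ ≡ 22 (mod 23), so λ ≡ 22·22 ≡ 1.
  x = λ² - 1 - 1 = 1 - 2 ≡ 22; y = λ·(1 - 22) - 11 ≡ 14. → (22, 14)
3P: (22, 14) + (1, 11). λ = (11 - 14)/(1 - 22) ≡ 20/2 mod 23. 2⁻¹ ≡ 12 (mod 23), so λ ≡ 10.
  x = λ² - 22 - 1 = 100 - 23 ≡ 8; y = λ·(22 - 8) - 14 ≡ 11. → (8, 11)
4P: (8, 11) + (1, 11). λ = (11 - 11)/(1 - 8) ≡ 0/16 mod 23. 16⁻¹ ≡ 13 (mod 23), so λ ≡ 0.
  x = λ² - 8 - 1 = 0 - 9 ≡ 14; y = λ·(8 - 14) - 11 ≡ 12. → (14, 12)
4P = (14, 12).
Next 3Q:
Repeated addition: build up to 3Q.
2Q: tangent at (21, 3): λ = (3·21² + 19)/(2·3) ≡ 8/6. 6⁻¹ ≡ 4 (mod 23), so λ ≡ 8·4 ≡ 9.
  x = λ² - 21 - 21 = 81 - 42 ≡ 16; y = λ·(21 - 16) - 3 ≡ 19. → (16, 19)
3Q: (16, 19) + (21, 3). λ = (3 - 19)/(21 - 16) ≡ 7/5 mod 23. 5⁻¹ ≡ 14 (mod 23), so λ ≡ 6.
  x = λ² - 16 - 21 = 36 - 37 ≡ 22; y = λ·(16 - 22) - 19 ≡ 14. → (22, 14)
3Q = (22, 14).
Finally 4P + 3Q:
(14, 12) + (22, 14). λ = (14 - 12)/(22 - 14) ≡ 2/8 mod 23. 8⁻¹ ≡ 3 (mod 23), so λ ≡ 6.
  x = λ² - 14 - 22 = 36 - 36 ≡ 0; y = λ·(14 - 0) - 12 ≡ 3. → (0, 3)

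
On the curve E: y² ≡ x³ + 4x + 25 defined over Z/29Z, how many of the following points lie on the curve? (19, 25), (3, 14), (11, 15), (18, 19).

(19, 25): 25² ≡ 16, rhs ≡ 0 → off.
(3, 14): 14² ≡ 22, rhs ≡ 6 → off.
(11, 15): 15² ≡ 22, rhs ≡ 8 → off.
(18, 19): 19² ≡ 13, rhs ≡ 13 → on.

1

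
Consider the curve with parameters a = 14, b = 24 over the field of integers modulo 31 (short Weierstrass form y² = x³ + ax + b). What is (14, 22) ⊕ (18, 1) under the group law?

(14, 22) + (18, 1). λ = (1 - 22)/(18 - 14) ≡ 10/4 mod 31. 4⁻¹ ≡ 8 (mod 31) since 4·8 = 32 ≡ 1, so λ ≡ 18.
  x = λ² - 14 - 18 = 324 - 32 ≡ 13; y = λ·(14 - 13) - 22 ≡ 27. → (13, 27)

(13, 27)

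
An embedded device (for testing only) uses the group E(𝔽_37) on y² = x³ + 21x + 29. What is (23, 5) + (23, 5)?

(32, 13)

tangent at (23, 5): λ = (3·23² + 21)/(2·5) ≡ 17/10. 10⁻¹ ≡ 26 (mod 37), so λ ≡ 17·26 ≡ 35.
  x = λ² - 23 - 23 = 1225 - 46 ≡ 32; y = λ·(23 - 32) - 5 ≡ 13. → (32, 13)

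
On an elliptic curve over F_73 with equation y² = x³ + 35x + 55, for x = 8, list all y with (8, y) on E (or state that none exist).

x³ + 35x + 55 = 847 ≡ 44 (mod 73).
44 is a non-residue mod 73; no y exists.

none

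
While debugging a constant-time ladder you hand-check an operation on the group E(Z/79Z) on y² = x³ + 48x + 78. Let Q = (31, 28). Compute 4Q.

Repeated addition: build up to 4Q.
2Q: tangent at (31, 28): λ = (3·31² + 48)/(2·28) ≡ 8/56. 56⁻¹ ≡ 24 (mod 79), so λ ≡ 8·24 ≡ 34.
  x = λ² - 31 - 31 = 1156 - 62 ≡ 67; y = λ·(31 - 67) - 28 ≡ 12. → (67, 12)
3Q: (67, 12) + (31, 28). λ = (28 - 12)/(31 - 67) ≡ 16/43 mod 79. 43⁻¹ ≡ 68 (mod 79), so λ ≡ 61.
  x = λ² - 67 - 31 = 3721 - 98 ≡ 68; y = λ·(67 - 68) - 12 ≡ 6. → (68, 6)
4Q: (68, 6) + (31, 28). λ = (28 - 6)/(31 - 68) ≡ 22/42 mod 79. 42⁻¹ ≡ 32 (mod 79), so λ ≡ 72.
  x = λ² - 68 - 31 = 5184 - 99 ≡ 29; y = λ·(68 - 29) - 6 ≡ 37. → (29, 37)

(29, 37)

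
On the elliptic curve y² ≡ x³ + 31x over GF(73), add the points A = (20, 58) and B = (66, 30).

(20, 58) + (66, 30). λ = (30 - 58)/(66 - 20) ≡ 45/46 mod 73. 46⁻¹ ≡ 27 (mod 73) since 46·27 = 1242 ≡ 1, so λ ≡ 47.
  x = λ² - 20 - 66 = 2209 - 86 ≡ 6; y = λ·(20 - 6) - 58 ≡ 16. → (6, 16)

(6, 16)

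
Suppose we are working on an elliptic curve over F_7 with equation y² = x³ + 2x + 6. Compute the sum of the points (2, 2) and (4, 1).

(2, 2) + (4, 1). λ = (1 - 2)/(4 - 2) ≡ 6/2 mod 7. 2⁻¹ ≡ 4 (mod 7) since 2·4 = 8 ≡ 1, so λ ≡ 3.
  x = λ² - 2 - 4 = 9 - 6 ≡ 3; y = λ·(2 - 3) - 2 ≡ 2. → (3, 2)

(3, 2)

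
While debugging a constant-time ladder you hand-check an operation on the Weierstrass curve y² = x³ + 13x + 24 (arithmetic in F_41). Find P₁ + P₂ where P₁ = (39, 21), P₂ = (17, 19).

(39, 21) + (17, 19). λ = (19 - 21)/(17 - 39) ≡ 39/19 mod 41. 19⁻¹ ≡ 13 (mod 41), so λ ≡ 15.
  x = λ² - 39 - 17 = 225 - 56 ≡ 5; y = λ·(39 - 5) - 21 ≡ 38. → (5, 38)

(5, 38)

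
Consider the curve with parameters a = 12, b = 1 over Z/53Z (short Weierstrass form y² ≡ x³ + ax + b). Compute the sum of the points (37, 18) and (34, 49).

(24, 42)

(37, 18) + (34, 49). λ = (49 - 18)/(34 - 37) ≡ 31/50 mod 53. 50⁻¹ ≡ 35 (mod 53), so λ ≡ 25.
  x = λ² - 37 - 34 = 625 - 71 ≡ 24; y = λ·(37 - 24) - 18 ≡ 42. → (24, 42)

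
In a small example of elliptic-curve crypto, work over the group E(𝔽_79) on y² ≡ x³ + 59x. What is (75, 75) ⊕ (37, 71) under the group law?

(75, 75) + (37, 71). λ = (71 - 75)/(37 - 75) ≡ 75/41 mod 79. 41⁻¹ ≡ 27 (mod 79), so λ ≡ 50.
  x = λ² - 75 - 37 = 2500 - 112 ≡ 18; y = λ·(75 - 18) - 75 ≡ 10. → (18, 10)

(18, 10)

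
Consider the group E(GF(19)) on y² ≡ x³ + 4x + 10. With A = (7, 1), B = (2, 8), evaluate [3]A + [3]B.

First 3A:
Repeated addition: build up to 3A.
2A: tangent at (7, 1): λ = (3·7² + 4)/(2·1) ≡ 18/2. 2⁻¹ ≡ 10 (mod 19) since 2·10 = 20 ≡ 1, so λ ≡ 18·10 ≡ 9.
  x = λ² - 7 - 7 = 81 - 14 ≡ 10; y = λ·(7 - 10) - 1 ≡ 10. → (10, 10)
3A: (10, 10) + (7, 1). λ = (1 - 10)/(7 - 10) ≡ 10/16 mod 19. 16⁻¹ ≡ 6 (mod 19), so λ ≡ 3.
  x = λ² - 10 - 7 = 9 - 17 ≡ 11; y = λ·(10 - 11) - 10 ≡ 6. → (11, 6)
3A = (11, 6).
Next 3B:
Repeated addition: build up to 3B.
2B: tangent at (2, 8): λ = (3·2² + 4)/(2·8) ≡ 16/16. 16⁻¹ ≡ 6 (mod 19) since 16·6 = 96 ≡ 1, so λ ≡ 16·6 ≡ 1.
  x = λ² - 2 - 2 = 1 - 4 ≡ 16; y = λ·(2 - 16) - 8 ≡ 16. → (16, 16)
3B: (16, 16) + (2, 8). λ = (8 - 16)/(2 - 16) ≡ 11/5 mod 19. 5⁻¹ ≡ 4 (mod 19) since 5·4 = 20 ≡ 1, so λ ≡ 6.
  x = λ² - 16 - 2 = 36 - 18 ≡ 18; y = λ·(16 - 18) - 16 ≡ 10. → (18, 10)
3B = (18, 10).
Finally 3A + 3B:
(11, 6) + (18, 10). λ = (10 - 6)/(18 - 11) ≡ 4/7 mod 19. 7⁻¹ ≡ 11 (mod 19), so λ ≡ 6.
  x = λ² - 11 - 18 = 36 - 29 ≡ 7; y = λ·(11 - 7) - 6 ≡ 18. → (7, 18)

(7, 18)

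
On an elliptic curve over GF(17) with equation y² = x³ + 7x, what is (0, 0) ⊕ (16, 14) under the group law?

(10, 4)

(0, 0) + (16, 14). λ = (14 - 0)/(16 - 0) ≡ 14/16 mod 17. 16⁻¹ ≡ 16 (mod 17), so λ ≡ 3.
  x = λ² - 0 - 16 = 9 - 16 ≡ 10; y = λ·(0 - 10) - 0 ≡ 4. → (10, 4)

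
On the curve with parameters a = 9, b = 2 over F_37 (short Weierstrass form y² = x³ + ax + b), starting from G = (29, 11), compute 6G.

(30, 22)

Repeated addition: build up to 6G.
2G: tangent at (29, 11): λ = (3·29² + 9)/(2·11) ≡ 16/22. 22⁻¹ ≡ 32 (mod 37) since 22·32 = 704 ≡ 1, so λ ≡ 16·32 ≡ 31.
  x = λ² - 29 - 29 = 961 - 58 ≡ 15; y = λ·(29 - 15) - 11 ≡ 16. → (15, 16)
3G: (15, 16) + (29, 11). λ = (11 - 16)/(29 - 15) ≡ 32/14 mod 37. 14⁻¹ ≡ 8 (mod 37), so λ ≡ 34.
  x = λ² - 15 - 29 = 1156 - 44 ≡ 2; y = λ·(15 - 2) - 16 ≡ 19. → (2, 19)
4G: (2, 19) + (29, 11). λ = (11 - 19)/(29 - 2) ≡ 29/27 mod 37. 27⁻¹ ≡ 11 (mod 37), so λ ≡ 23.
  x = λ² - 2 - 29 = 529 - 31 ≡ 17; y = λ·(2 - 17) - 19 ≡ 6. → (17, 6)
5G: (17, 6) + (29, 11). λ = (11 - 6)/(29 - 17) ≡ 5/12 mod 37. 12⁻¹ ≡ 34 (mod 37), so λ ≡ 22.
  x = λ² - 17 - 29 = 484 - 46 ≡ 31; y = λ·(17 - 31) - 6 ≡ 19. → (31, 19)
6G: (31, 19) + (29, 11). λ = (11 - 19)/(29 - 31) ≡ 29/35 mod 37. 35⁻¹ ≡ 18 (mod 37), so λ ≡ 4.
  x = λ² - 31 - 29 = 16 - 60 ≡ 30; y = λ·(31 - 30) - 19 ≡ 22. → (30, 22)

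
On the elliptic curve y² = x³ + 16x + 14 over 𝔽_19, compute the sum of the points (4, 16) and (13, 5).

(4, 16) + (13, 5). λ = (5 - 16)/(13 - 4) ≡ 8/9 mod 19. 9⁻¹ ≡ 17 (mod 19) since 9·17 = 153 ≡ 1, so λ ≡ 3.
  x = λ² - 4 - 13 = 9 - 17 ≡ 11; y = λ·(4 - 11) - 16 ≡ 1. → (11, 1)

(11, 1)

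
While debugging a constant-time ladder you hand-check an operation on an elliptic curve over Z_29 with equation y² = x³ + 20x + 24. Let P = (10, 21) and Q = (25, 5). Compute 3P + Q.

First 3P:
Repeated addition: build up to 3P.
2P: tangent at (10, 21): λ = (3·10² + 20)/(2·21) ≡ 1/13. 13⁻¹ ≡ 9 (mod 29) since 13·9 = 117 ≡ 1, so λ ≡ 1·9 ≡ 9.
  x = λ² - 10 - 10 = 81 - 20 ≡ 3; y = λ·(10 - 3) - 21 ≡ 13. → (3, 13)
3P: (3, 13) + (10, 21). λ = (21 - 13)/(10 - 3) ≡ 8/7 mod 29. 7⁻¹ ≡ 25 (mod 29) since 7·25 = 175 ≡ 1, so λ ≡ 26.
  x = λ² - 3 - 10 = 676 - 13 ≡ 25; y = λ·(3 - 25) - 13 ≡ 24. → (25, 24)
3P = (25, 24).
Finally 3P + Q:
(25, 24) + (25, 5): same x and y₁ ≡ -y₂, so the sum is 𝒪.

O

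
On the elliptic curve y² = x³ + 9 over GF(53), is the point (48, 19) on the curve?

yes

y² = 19² ≡ 43; x³ + 0x + 9 = 110601 ≡ 43 (mod 53). 43 = 43.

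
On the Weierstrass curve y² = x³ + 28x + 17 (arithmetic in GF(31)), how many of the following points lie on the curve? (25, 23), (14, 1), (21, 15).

1

(25, 23): 23² ≡ 2, rhs ≡ 5 → off.
(14, 1): 1² ≡ 1, rhs ≡ 22 → off.
(21, 15): 15² ≡ 8, rhs ≡ 8 → on.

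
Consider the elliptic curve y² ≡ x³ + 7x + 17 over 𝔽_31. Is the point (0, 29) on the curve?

y² = 29² ≡ 4; x³ + 7x + 17 = 17 ≡ 17 (mod 31). 4 ≠ 17.

no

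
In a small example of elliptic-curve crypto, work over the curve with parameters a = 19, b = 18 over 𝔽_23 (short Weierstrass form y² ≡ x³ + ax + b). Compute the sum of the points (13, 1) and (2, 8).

(20, 16)

(13, 1) + (2, 8). λ = (8 - 1)/(2 - 13) ≡ 7/12 mod 23. 12⁻¹ ≡ 2 (mod 23), so λ ≡ 14.
  x = λ² - 13 - 2 = 196 - 15 ≡ 20; y = λ·(13 - 20) - 1 ≡ 16. → (20, 16)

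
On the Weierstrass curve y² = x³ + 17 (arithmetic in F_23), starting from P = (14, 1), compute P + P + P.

Repeated addition: build up to 3P.
2P: tangent at (14, 1): λ = (3·14² + 0)/(2·1) ≡ 13/2. 2⁻¹ ≡ 12 (mod 23) since 2·12 = 24 ≡ 1, so λ ≡ 13·12 ≡ 18.
  x = λ² - 14 - 14 = 324 - 28 ≡ 20; y = λ·(14 - 20) - 1 ≡ 6. → (20, 6)
3P: (20, 6) + (14, 1). λ = (1 - 6)/(14 - 20) ≡ 18/17 mod 23. 17⁻¹ ≡ 19 (mod 23) since 17·19 = 323 ≡ 1, so λ ≡ 20.
  x = λ² - 20 - 14 = 400 - 34 ≡ 21; y = λ·(20 - 21) - 6 ≡ 20. → (21, 20)

(21, 20)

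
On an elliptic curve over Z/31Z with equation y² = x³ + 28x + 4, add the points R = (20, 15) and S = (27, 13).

(20, 15) + (27, 13). λ = (13 - 15)/(27 - 20) ≡ 29/7 mod 31. 7⁻¹ ≡ 9 (mod 31) since 7·9 = 63 ≡ 1, so λ ≡ 13.
  x = λ² - 20 - 27 = 169 - 47 ≡ 29; y = λ·(20 - 29) - 15 ≡ 23. → (29, 23)

(29, 23)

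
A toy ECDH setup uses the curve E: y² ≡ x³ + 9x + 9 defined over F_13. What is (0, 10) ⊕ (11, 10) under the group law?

(2, 3)

(0, 10) + (11, 10). λ = (10 - 10)/(11 - 0) ≡ 0/11 mod 13. 11⁻¹ ≡ 6 (mod 13), so λ ≡ 0.
  x = λ² - 0 - 11 = 0 - 11 ≡ 2; y = λ·(0 - 2) - 10 ≡ 3. → (2, 3)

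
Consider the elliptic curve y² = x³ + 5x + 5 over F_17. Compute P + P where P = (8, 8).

(16, 4)

tangent at (8, 8): λ = (3·8² + 5)/(2·8) ≡ 10/16. 16⁻¹ ≡ 16 (mod 17) since 16·16 = 256 ≡ 1, so λ ≡ 10·16 ≡ 7.
  x = λ² - 8 - 8 = 49 - 16 ≡ 16; y = λ·(8 - 16) - 8 ≡ 4. → (16, 4)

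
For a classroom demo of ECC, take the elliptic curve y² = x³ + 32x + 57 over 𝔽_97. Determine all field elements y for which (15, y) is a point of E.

41, 56

x³ + 32x + 57 = 3912 ≡ 32 (mod 97).
Square roots of 32 mod 97: 41 and 56 (since 41² = 1681 ≡ 32).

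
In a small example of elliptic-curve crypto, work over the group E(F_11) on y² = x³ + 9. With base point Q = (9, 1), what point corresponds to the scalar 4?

O

Repeated addition: build up to 4Q.
2Q: tangent at (9, 1): λ = (3·9² + 0)/(2·1) ≡ 1/2. 2⁻¹ ≡ 6 (mod 11), so λ ≡ 1·6 ≡ 6.
  x = λ² - 9 - 9 = 36 - 18 ≡ 7; y = λ·(9 - 7) - 1 ≡ 0. → (7, 0)
3Q: (7, 0) + (9, 1). λ = (1 - 0)/(9 - 7) ≡ 1/2 mod 11. 2⁻¹ ≡ 6 (mod 11), so λ ≡ 6.
  x = λ² - 7 - 9 = 36 - 16 ≡ 9; y = λ·(7 - 9) - 0 ≡ 10. → (9, 10)
4Q: (9, 10) + (9, 1): same x and y₁ ≡ -y₂, so the sum is O.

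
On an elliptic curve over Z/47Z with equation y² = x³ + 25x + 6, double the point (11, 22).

tangent at (11, 22): λ = (3·11² + 25)/(2·22) ≡ 12/44. 44⁻¹ ≡ 31 (mod 47) since 44·31 = 1364 ≡ 1, so λ ≡ 12·31 ≡ 43.
  x = λ² - 11 - 11 = 1849 - 22 ≡ 41; y = λ·(11 - 41) - 22 ≡ 4. → (41, 4)

(41, 4)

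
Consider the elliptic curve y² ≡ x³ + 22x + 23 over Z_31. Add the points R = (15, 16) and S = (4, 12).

(15, 16) + (4, 12). λ = (12 - 16)/(4 - 15) ≡ 27/20 mod 31. 20⁻¹ ≡ 14 (mod 31) since 20·14 = 280 ≡ 1, so λ ≡ 6.
  x = λ² - 15 - 4 = 36 - 19 ≡ 17; y = λ·(15 - 17) - 16 ≡ 3. → (17, 3)

(17, 3)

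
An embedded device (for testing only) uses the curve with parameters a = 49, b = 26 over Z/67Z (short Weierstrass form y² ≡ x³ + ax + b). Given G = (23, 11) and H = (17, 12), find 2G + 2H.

First 2G:
Repeated addition: build up to 2G.
2G: tangent at (23, 11): λ = (3·23² + 49)/(2·11) ≡ 28/22. 22⁻¹ ≡ 64 (mod 67) since 22·64 = 1408 ≡ 1, so λ ≡ 28·64 ≡ 50.
  x = λ² - 23 - 23 = 2500 - 46 ≡ 42; y = λ·(23 - 42) - 11 ≡ 44. → (42, 44)
2G = (42, 44).
Next 2H:
Repeated addition: build up to 2H.
2H: tangent at (17, 12): λ = (3·17² + 49)/(2·12) ≡ 45/24. 24⁻¹ ≡ 14 (mod 67) since 24·14 = 336 ≡ 1, so λ ≡ 45·14 ≡ 27.
  x = λ² - 17 - 17 = 729 - 34 ≡ 25; y = λ·(17 - 25) - 12 ≡ 40. → (25, 40)
2H = (25, 40).
Finally 2G + 2H:
(42, 44) + (25, 40). λ = (40 - 44)/(25 - 42) ≡ 63/50 mod 67. 50⁻¹ ≡ 63 (mod 67) since 50·63 = 3150 ≡ 1, so λ ≡ 16.
  x = λ² - 42 - 25 = 256 - 67 ≡ 55; y = λ·(42 - 55) - 44 ≡ 16. → (55, 16)

(55, 16)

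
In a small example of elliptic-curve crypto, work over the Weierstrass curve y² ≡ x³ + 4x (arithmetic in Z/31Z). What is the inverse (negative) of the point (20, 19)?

(20, 12)

-(20, 19) = (20, -19 mod 31) = (20, 12).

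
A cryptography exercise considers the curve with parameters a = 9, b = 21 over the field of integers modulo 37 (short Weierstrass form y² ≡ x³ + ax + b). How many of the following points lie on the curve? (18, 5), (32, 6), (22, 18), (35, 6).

1

(18, 5): 5² ≡ 25, rhs ≡ 21 → off.
(32, 6): 6² ≡ 36, rhs ≡ 36 → on.
(22, 18): 18² ≡ 28, rhs ≡ 26 → off.
(35, 6): 6² ≡ 36, rhs ≡ 32 → off.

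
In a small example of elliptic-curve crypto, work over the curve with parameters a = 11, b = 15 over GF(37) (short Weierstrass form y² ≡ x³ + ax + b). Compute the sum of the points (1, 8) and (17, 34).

(28, 36)

(1, 8) + (17, 34). λ = (34 - 8)/(17 - 1) ≡ 26/16 mod 37. 16⁻¹ ≡ 7 (mod 37), so λ ≡ 34.
  x = λ² - 1 - 17 = 1156 - 18 ≡ 28; y = λ·(1 - 28) - 8 ≡ 36. → (28, 36)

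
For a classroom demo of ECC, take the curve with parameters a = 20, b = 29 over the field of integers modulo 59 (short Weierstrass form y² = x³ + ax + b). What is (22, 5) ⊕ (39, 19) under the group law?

(22, 5) + (39, 19). λ = (19 - 5)/(39 - 22) ≡ 14/17 mod 59. 17⁻¹ ≡ 7 (mod 59), so λ ≡ 39.
  x = λ² - 22 - 39 = 1521 - 61 ≡ 44; y = λ·(22 - 44) - 5 ≡ 22. → (44, 22)

(44, 22)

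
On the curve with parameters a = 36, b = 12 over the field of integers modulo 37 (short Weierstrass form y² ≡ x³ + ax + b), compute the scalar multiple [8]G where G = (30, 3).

Repeated addition: build up to 8G.
2G: tangent at (30, 3): λ = (3·30² + 36)/(2·3) ≡ 35/6. 6⁻¹ ≡ 31 (mod 37), so λ ≡ 35·31 ≡ 12.
  x = λ² - 30 - 30 = 144 - 60 ≡ 10; y = λ·(30 - 10) - 3 ≡ 15. → (10, 15)
3G: (10, 15) + (30, 3). λ = (3 - 15)/(30 - 10) ≡ 25/20 mod 37. 20⁻¹ ≡ 13 (mod 37), so λ ≡ 29.
  x = λ² - 10 - 30 = 841 - 40 ≡ 24; y = λ·(10 - 24) - 15 ≡ 23. → (24, 23)
4G: (24, 23) + (30, 3). λ = (3 - 23)/(30 - 24) ≡ 17/6 mod 37. 6⁻¹ ≡ 31 (mod 37) since 6·31 = 186 ≡ 1, so λ ≡ 9.
  x = λ² - 24 - 30 = 81 - 54 ≡ 27; y = λ·(24 - 27) - 23 ≡ 24. → (27, 24)
5G: (27, 24) + (30, 3). λ = (3 - 24)/(30 - 27) ≡ 16/3 mod 37. 3⁻¹ ≡ 25 (mod 37) since 3·25 = 75 ≡ 1, so λ ≡ 30.
  x = λ² - 27 - 30 = 900 - 57 ≡ 29; y = λ·(27 - 29) - 24 ≡ 27. → (29, 27)
6G: (29, 27) + (30, 3). λ = (3 - 27)/(30 - 29) ≡ 13/1 mod 37. 1⁻¹ ≡ 1 (mod 37), so λ ≡ 13.
  x = λ² - 29 - 30 = 169 - 59 ≡ 36; y = λ·(29 - 36) - 27 ≡ 30. → (36, 30)
7G: (36, 30) + (30, 3). λ = (3 - 30)/(30 - 36) ≡ 10/31 mod 37. 31⁻¹ ≡ 6 (mod 37), so λ ≡ 23.
  x = λ² - 36 - 30 = 529 - 66 ≡ 19; y = λ·(36 - 19) - 30 ≡ 28. → (19, 28)
8G: (19, 28) + (30, 3). λ = (3 - 28)/(30 - 19) ≡ 12/11 mod 37. 11⁻¹ ≡ 27 (mod 37), so λ ≡ 28.
  x = λ² - 19 - 30 = 784 - 49 ≡ 32; y = λ·(19 - 32) - 28 ≡ 15. → (32, 15)

(32, 15)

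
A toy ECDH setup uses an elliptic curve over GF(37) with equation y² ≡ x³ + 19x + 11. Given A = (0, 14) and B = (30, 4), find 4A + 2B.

First 4A:
Double-and-add on 4 = (100)₂. Start with A = (0, 14) for the leading 1-bit.
double: tangent at (0, 14): λ = (3·0² + 19)/(2·14) ≡ 19/28. 28⁻¹ ≡ 4 (mod 37), so λ ≡ 19·4 ≡ 2.
  x = λ² - 0 - 0 = 4 - 0 ≡ 4; y = λ·(0 - 4) - 14 ≡ 15. → (4, 15)
double: tangent at (4, 15): λ = (3·4² + 19)/(2·15) ≡ 30/30. 30⁻¹ ≡ 21 (mod 37) since 30·21 = 630 ≡ 1, so λ ≡ 30·21 ≡ 1.
  x = λ² - 4 - 4 = 1 - 8 ≡ 30; y = λ·(4 - 30) - 15 ≡ 33. → (30, 33)
4A = (30, 33).
Next 2B:
Repeated addition: build up to 2B.
2B: tangent at (30, 4): λ = (3·30² + 19)/(2·4) ≡ 18/8. 8⁻¹ ≡ 14 (mod 37) since 8·14 = 112 ≡ 1, so λ ≡ 18·14 ≡ 30.
  x = λ² - 30 - 30 = 900 - 60 ≡ 26; y = λ·(30 - 26) - 4 ≡ 5. → (26, 5)
2B = (26, 5).
Finally 4A + 2B:
(30, 33) + (26, 5). λ = (5 - 33)/(26 - 30) ≡ 9/33 mod 37. 33⁻¹ ≡ 9 (mod 37), so λ ≡ 7.
  x = λ² - 30 - 26 = 49 - 56 ≡ 30; y = λ·(30 - 30) - 33 ≡ 4. → (30, 4)

(30, 4)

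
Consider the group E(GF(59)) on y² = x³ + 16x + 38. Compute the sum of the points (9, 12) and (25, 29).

(7, 27)

(9, 12) + (25, 29). λ = (29 - 12)/(25 - 9) ≡ 17/16 mod 59. 16⁻¹ ≡ 48 (mod 59) since 16·48 = 768 ≡ 1, so λ ≡ 49.
  x = λ² - 9 - 25 = 2401 - 34 ≡ 7; y = λ·(9 - 7) - 12 ≡ 27. → (7, 27)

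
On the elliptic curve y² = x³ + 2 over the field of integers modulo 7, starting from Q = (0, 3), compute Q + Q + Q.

O

Repeated addition: build up to 3Q.
2Q: tangent at (0, 3): λ = (3·0² + 0)/(2·3) ≡ 0/6. 6⁻¹ ≡ 6 (mod 7), so λ ≡ 0·6 ≡ 0.
  x = λ² - 0 - 0 = 0 - 0 ≡ 0; y = λ·(0 - 0) - 3 ≡ 4. → (0, 4)
3Q: (0, 4) + (0, 3): same x and y₁ ≡ -y₂, so the sum is the point at infinity.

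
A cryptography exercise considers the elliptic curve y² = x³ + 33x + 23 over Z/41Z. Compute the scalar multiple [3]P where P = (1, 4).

Repeated addition: build up to 3P.
2P: tangent at (1, 4): λ = (3·1² + 33)/(2·4) ≡ 36/8. 8⁻¹ ≡ 36 (mod 41) since 8·36 = 288 ≡ 1, so λ ≡ 36·36 ≡ 25.
  x = λ² - 1 - 1 = 625 - 2 ≡ 8; y = λ·(1 - 8) - 4 ≡ 26. → (8, 26)
3P: (8, 26) + (1, 4). λ = (4 - 26)/(1 - 8) ≡ 19/34 mod 41. 34⁻¹ ≡ 35 (mod 41) since 34·35 = 1190 ≡ 1, so λ ≡ 9.
  x = λ² - 8 - 1 = 81 - 9 ≡ 31; y = λ·(8 - 31) - 26 ≡ 13. → (31, 13)

(31, 13)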